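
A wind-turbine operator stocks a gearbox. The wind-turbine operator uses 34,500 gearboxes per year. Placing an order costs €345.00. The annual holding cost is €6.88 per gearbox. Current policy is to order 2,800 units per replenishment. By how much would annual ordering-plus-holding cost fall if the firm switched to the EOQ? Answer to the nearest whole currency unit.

EOQ = √(2DS/H) = √(2 × 34,500 × 345 / 6.88) ≈ 1860.12.
Cost at Q* = (D/Q*)S + (Q*/2)H = √(2DSH) ≈ €12,797.59.
Cost at Q = 2,800: (34,500/2,800)×345 + (2,800/2)×6.88 = €4,250.89 + €9,632.00 = €13,882.89.
Excess = €13,882.89 − €12,797.59 = €1,085.30.

Extra cost ≈ €1,085 per year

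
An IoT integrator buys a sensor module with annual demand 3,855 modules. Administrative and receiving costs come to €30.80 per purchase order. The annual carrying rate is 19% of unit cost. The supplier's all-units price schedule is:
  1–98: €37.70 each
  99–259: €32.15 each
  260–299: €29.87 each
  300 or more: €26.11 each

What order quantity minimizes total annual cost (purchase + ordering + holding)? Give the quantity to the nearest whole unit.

Holding cost per unit per year at price C is H = 0.19·C.
For each price level, check whether its EOQ is feasible; otherwise the best quantity at that price is the breakpoint.
Tier 1 (€37.70): EOQ = 182.1 exceeds tier's upper bound 98, so this tier is dominated.
EOQ at €32.15 = 197.2 (feasible in tier 2): TC = 3,855×€32.15 + (3,855/197.2)×30.8 + (197.2/2)×0.19×€32.15 = €125,142.65.
EOQ at €29.87 = 204.6 < 260, so use break Q=260: TC = 3,855×€29.87 + (3,855/260.0)×30.8 + (260.0/2)×0.19×€29.87 = €116,343.31.
EOQ at €26.11 = 218.8 < 300, so use break Q=300: TC = 3,855×€26.11 + (3,855/300.0)×30.8 + (300.0/2)×0.19×€26.11 = €101,793.96.
Lowest total cost is €101,793.96 at Q = 300.0.

Q* ≈ 300 modules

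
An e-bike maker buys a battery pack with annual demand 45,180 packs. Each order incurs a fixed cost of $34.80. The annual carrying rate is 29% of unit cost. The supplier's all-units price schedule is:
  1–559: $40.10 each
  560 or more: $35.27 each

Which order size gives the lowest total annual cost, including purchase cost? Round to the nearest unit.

Q* ≈ 560 packs

Holding cost per unit per year at price C is H = 0.29·C.
For each price level, check whether its EOQ is feasible; otherwise the best quantity at that price is the breakpoint.
EOQ at $40.10 = 520.0 (feasible in tier 1): TC = 45,180×$40.10 + (45,180/520.0)×34.8 + (520.0/2)×0.29×$40.10 = $1,817,765.12.
EOQ at $35.27 = 554.5 < 560, so use break Q=560: TC = 45,180×$35.27 + (45,180/560.0)×34.8 + (560.0/2)×0.29×$35.27 = $1,599,170.14.
Lowest total cost is $1,599,170.14 at Q = 560.0.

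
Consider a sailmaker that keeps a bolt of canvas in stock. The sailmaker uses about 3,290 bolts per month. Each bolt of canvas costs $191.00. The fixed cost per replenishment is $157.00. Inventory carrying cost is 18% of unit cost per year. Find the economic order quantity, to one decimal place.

Annual demand D = 3,290 × 12 = 39,480.
Holding cost H = 0.18 × $191.00 = $34.3800 per unit per year.
EOQ = √(2DS / H) = √(2 × 39,480 × 157 / 34.38).
= √(12,396,720 / 34.38) = √360,579.4066 ≈ 600.483.

Q* ≈ 600.5 bolts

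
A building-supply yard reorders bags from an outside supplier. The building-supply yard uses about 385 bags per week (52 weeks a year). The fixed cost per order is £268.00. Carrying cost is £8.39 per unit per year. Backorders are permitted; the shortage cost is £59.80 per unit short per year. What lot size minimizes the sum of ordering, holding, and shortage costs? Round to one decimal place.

Q* ≈ 1,207.7 bags

Annual demand D = 385 × 52 = 20,020.
With planned backorders, Q* = √(2DS/H) · √((H+B)/B).
√(2DS/H) = √(2 × 20,020 × 268 / 8.39) = 1130.924.
√((H+B)/B) = √((8.39+59.8)/59.8) = 1.0678.
Q* ≈ 1207.656.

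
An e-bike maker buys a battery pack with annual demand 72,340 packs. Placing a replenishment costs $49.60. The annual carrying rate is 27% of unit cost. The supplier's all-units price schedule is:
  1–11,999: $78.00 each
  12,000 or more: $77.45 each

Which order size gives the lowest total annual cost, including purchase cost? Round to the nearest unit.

Q* ≈ 584 packs

Holding cost per unit per year at price C is H = 0.27·C.
For each price level, check whether its EOQ is feasible; otherwise the best quantity at that price is the breakpoint.
EOQ at $78.00 = 583.7 (feasible in tier 1): TC = 72,340×$78.00 + (72,340/583.7)×49.6 + (583.7/2)×0.27×$78.00 = $5,654,813.46.
EOQ at $77.45 = 585.8 < 12000, so use break Q=12000: TC = 72,340×$77.45 + (72,340/12000.0)×49.6 + (12000.0/2)×0.27×$77.45 = $5,728,501.01.
Lowest total cost is $5,654,813.46 at Q = 583.7.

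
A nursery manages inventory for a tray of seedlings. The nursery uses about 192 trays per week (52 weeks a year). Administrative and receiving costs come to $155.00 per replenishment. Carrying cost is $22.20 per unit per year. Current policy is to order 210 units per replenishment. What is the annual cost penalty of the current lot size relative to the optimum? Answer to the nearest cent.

Annual demand D = 192 × 52 = 9,984.
EOQ = √(2DS/H) = √(2 × 9,984 × 155 / 22.2) ≈ 373.38.
Cost at Q* = (D/Q*)S + (Q*/2)H = √(2DSH) ≈ $8,289.14.
Cost at Q = 210: (9,984/210)×155 + (210/2)×22.2 = $7,369.14 + $2,331.00 = $9,700.14.
Excess = $9,700.14 − $8,289.14 = $1,411.00.

Extra cost ≈ $1,411.00 per year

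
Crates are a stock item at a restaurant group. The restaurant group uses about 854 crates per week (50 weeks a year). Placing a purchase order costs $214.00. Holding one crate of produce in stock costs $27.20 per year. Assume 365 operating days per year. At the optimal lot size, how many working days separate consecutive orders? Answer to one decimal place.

T ≈ 7.0 days

Annual demand D = 854 × 50 = 42,700.
Q* = √(2DS/H) = √(2 × 42,700 × 214 / 27.2) ≈ 819.69.
Cycle time = Q*/D × 365 = 819.69 / 42,700 × 365 ≈ 7.007 days.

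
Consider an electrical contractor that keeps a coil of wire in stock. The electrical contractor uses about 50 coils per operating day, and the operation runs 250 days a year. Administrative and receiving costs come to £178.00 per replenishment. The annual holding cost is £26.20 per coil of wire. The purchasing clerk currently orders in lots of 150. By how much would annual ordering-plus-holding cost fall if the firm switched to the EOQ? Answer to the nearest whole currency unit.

Extra cost ≈ £6,001 per year

Annual demand D = 50 × 250 = 12,500.
EOQ = √(2DS/H) = √(2 × 12,500 × 178 / 26.2) ≈ 412.13.
Cost at Q* = (D/Q*)S + (Q*/2)H = √(2DSH) ≈ £10,797.68.
Cost at Q = 150: (12,500/150)×178 + (150/2)×26.2 = £14,833.33 + £1,965.00 = £16,798.33.
Excess = £16,798.33 − £10,797.68 = £6,000.65.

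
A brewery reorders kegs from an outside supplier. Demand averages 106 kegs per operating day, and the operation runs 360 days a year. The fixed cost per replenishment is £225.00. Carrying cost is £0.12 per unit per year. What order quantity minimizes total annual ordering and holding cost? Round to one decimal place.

Annual demand D = 106 × 360 = 38,160.
EOQ = √(2DS / H) = √(2 × 38,160 × 225 / 0.12).
= √(17,172,000 / 0.12) = √143,100,000 ≈ 11962.441.

Q* ≈ 11,962.4 kegs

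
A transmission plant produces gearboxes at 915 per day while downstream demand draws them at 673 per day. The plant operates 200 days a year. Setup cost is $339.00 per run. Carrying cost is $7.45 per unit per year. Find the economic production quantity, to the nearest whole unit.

Q* ≈ 6,806 gearboxes

Annual demand D = 673 × 200 = 134,600.
Production build-up factor (1 − d/p) = 1 − 673/915 = 0.2645.
Q* = √(2DS / (H(1 − d/p))) = √(2 × 134,600 × 339 / (7.45 × 0.2645)).
= √(91,258,800 / 1.9704) ≈ 6805.532.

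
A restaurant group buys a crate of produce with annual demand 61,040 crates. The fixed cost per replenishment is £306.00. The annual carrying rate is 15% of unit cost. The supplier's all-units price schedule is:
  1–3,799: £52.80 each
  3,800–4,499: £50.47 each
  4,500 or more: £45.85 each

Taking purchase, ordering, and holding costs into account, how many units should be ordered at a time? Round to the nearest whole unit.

Holding cost per unit per year at price C is H = 0.15·C.
Evaluate total cost at each tier's feasible EOQ or, if the EOQ is below the tier, at the tier's minimum quantity.
EOQ at £52.80 = 2171.8 (feasible in tier 1): TC = 61,040×£52.80 + (61,040/2171.8)×306 + (2171.8/2)×0.15×£52.80 = £3,240,112.68.
EOQ at £50.47 = 2221.4 < 3800, so use break Q=3800: TC = 61,040×£50.47 + (61,040/3800.0)×306 + (3800.0/2)×0.15×£50.47 = £3,099,988.08.
EOQ at £45.85 = 2330.6 < 4500, so use break Q=4500: TC = 61,040×£45.85 + (61,040/4500.0)×306 + (4500.0/2)×0.15×£45.85 = £2,818,309.10.
Lowest total cost is £2,818,309.10 at Q = 4500.0.

Q* ≈ 4,500 crates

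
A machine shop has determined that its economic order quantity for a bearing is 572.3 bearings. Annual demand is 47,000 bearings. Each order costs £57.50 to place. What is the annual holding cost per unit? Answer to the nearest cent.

Squaring Q* = √(2DS/H) gives Q*² = 2DS/H.
From Q* = √(2DS/H): H = 2DS / Q*² = 2 × 47,000 × 57.5 / 572.3² = 16.5024.

H ≈ £16.50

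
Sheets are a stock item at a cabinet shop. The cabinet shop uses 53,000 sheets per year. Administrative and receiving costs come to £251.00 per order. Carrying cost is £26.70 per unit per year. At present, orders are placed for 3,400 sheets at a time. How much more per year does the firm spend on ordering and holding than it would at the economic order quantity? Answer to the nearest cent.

Extra cost ≈ £22,649.69 per year

EOQ = √(2DS/H) = √(2 × 53,000 × 251 / 26.7) ≈ 998.24.
Cost at Q* = (D/Q*)S + (Q*/2)H = √(2DSH) ≈ £26,652.96.
Cost at Q = 3,400: (53,000/3,400)×251 + (3,400/2)×26.7 = £3,912.65 + £45,390.00 = £49,302.65.
Excess = £49,302.65 − £26,652.96 = £22,649.69.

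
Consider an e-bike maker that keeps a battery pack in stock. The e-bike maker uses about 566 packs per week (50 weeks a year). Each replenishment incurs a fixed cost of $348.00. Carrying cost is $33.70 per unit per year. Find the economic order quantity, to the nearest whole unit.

Q* ≈ 765 packs

Annual demand D = 566 × 50 = 28,300.
EOQ = √(2DS / H) = √(2 × 28,300 × 348 / 33.7).
= √(19,696,800 / 33.7) = √584,474.7774 ≈ 764.510.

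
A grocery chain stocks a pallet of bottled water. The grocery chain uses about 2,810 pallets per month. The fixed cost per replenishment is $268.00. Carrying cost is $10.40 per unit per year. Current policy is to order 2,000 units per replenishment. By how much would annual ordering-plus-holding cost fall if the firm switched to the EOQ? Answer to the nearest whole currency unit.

Extra cost ≈ $1,208 per year

Annual demand D = 2,810 × 12 = 33,720.
EOQ = √(2DS/H) = √(2 × 33,720 × 268 / 10.4) ≈ 1318.29.
Cost at Q* = (D/Q*)S + (Q*/2)H = √(2DSH) ≈ $13,710.17.
Cost at Q = 2,000: (33,720/2,000)×268 + (2,000/2)×10.4 = $4,518.48 + $10,400.00 = $14,918.48.
Excess = $14,918.48 − $13,710.17 = $1,208.31.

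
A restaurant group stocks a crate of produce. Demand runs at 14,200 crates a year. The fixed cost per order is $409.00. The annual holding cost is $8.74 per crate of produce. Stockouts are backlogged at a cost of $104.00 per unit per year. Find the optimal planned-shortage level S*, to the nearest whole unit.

S* ≈ 93 crates

With planned backorders, Q* = √(2DS/H) · √((H+B)/B).
√(2DS/H) = √(2 × 14,200 × 409 / 8.74) = 1152.830.
√((H+B)/B) = √((8.74+104)/104) = 1.0412.
Q* ≈ 1200.293.
S* = Q* · H/(H+B) = 1200.293 × 8.74/112.74 ≈ 93.051.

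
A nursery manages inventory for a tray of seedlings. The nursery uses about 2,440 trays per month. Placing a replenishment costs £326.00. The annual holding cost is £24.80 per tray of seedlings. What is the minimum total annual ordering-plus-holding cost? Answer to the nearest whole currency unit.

Annual demand D = 2,440 × 12 = 29,280.
Q* = √(2DS/H) = √(2 × 29,280 × 326 / 24.8) ≈ 877.37.
At Q*, ordering cost (D/Q*)S equals holding cost (Q*/2)H, each = √(DSH/2).
Minimum total = √(2DSH) = √(2 × 29,280 × 326 × 24.8) ≈ 21758.812.

TC* ≈ £21,759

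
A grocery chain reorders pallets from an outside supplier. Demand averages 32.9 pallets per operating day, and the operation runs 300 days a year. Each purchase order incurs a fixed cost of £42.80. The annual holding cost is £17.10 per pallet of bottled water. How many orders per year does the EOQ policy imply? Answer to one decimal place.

Annual demand D = 32.9 × 300 = 9,870.
EOQ = √(2DS/H) = √(2 × 9,870 × 42.8 / 17.1) ≈ 222.28.
Orders per year = D / Q* = 9,870 / 222.28 ≈ 44.404.

N ≈ 44.4 orders per year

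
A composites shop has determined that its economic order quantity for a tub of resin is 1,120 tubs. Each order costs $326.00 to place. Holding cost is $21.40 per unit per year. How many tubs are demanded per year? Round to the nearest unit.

Invert the EOQ relation Q*² = 2DS/H.
From Q* = √(2DS/H): D = Q*²H / (2S) = 1,120² × 21.4 / (2 × 326) = 41172.025.

D ≈ 41,172 tubs per year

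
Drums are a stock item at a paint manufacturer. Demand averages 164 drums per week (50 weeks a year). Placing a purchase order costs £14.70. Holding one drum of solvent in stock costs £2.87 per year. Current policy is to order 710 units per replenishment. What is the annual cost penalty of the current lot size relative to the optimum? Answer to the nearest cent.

Annual demand D = 164 × 50 = 8,200.
EOQ = √(2DS/H) = √(2 × 8,200 × 14.7 / 2.87) ≈ 289.83.
Cost at Q* = (D/Q*)S + (Q*/2)H = √(2DSH) ≈ £831.81.
Cost at Q = 710: (8,200/710)×14.7 + (710/2)×2.87 = £169.77 + £1,018.85 = £1,188.62.
Excess = £1,188.62 − £831.81 = £356.82.

Extra cost ≈ £356.82 per year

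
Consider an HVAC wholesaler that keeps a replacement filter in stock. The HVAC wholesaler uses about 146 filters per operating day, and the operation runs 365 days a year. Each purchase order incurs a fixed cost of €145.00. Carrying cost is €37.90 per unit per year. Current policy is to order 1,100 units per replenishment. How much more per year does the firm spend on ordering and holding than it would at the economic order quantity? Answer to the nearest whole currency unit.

Annual demand D = 146 × 365 = 53,290.
EOQ = √(2DS/H) = √(2 × 53,290 × 145 / 37.9) ≈ 638.56.
Cost at Q* = (D/Q*)S + (Q*/2)H = √(2DSH) ≈ €24,201.45.
Cost at Q = 1,100: (53,290/1,100)×145 + (1,100/2)×37.9 = €7,024.59 + €20,845.00 = €27,869.59.
Excess = €27,869.59 − €24,201.45 = €3,668.14.

Extra cost ≈ €3,668 per year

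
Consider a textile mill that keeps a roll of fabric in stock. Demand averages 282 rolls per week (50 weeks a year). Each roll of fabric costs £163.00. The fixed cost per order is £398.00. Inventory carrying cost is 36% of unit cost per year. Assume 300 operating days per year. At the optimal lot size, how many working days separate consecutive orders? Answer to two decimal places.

Annual demand D = 282 × 50 = 14,100.
Holding cost H = 0.36 × £163.00 = £58.6800 per unit per year.
The optimal lot size = √(2DS/H) = √(2 × 14,100 × 398 / 58.68) ≈ 437.34.
Cycle time = Q*/D × 300 = 437.34 / 14,100 × 300 ≈ 9.305 days.

T ≈ 9.31 days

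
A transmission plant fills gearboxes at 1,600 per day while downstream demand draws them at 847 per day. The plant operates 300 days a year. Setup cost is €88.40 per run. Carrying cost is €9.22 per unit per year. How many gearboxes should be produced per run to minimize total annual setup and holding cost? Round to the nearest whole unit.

Annual demand D = 847 × 300 = 254,100.
Production build-up factor (1 − d/p) = 1 − 847/1,600 = 0.4706.
Q* = √(2DS / (H(1 − d/p))) = √(2 × 254,100 × 88.4 / (9.22 × 0.4706)).
= √(44,924,880 / 4.3392) ≈ 3217.663.

Q* ≈ 3,218 gearboxes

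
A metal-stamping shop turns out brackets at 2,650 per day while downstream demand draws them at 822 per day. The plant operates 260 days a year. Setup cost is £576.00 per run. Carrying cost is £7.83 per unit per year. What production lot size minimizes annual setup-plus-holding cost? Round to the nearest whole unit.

Q* ≈ 6,752 brackets

Annual demand D = 822 × 260 = 213,720.
Production build-up factor (1 − d/p) = 1 − 822/2,650 = 0.6898.
Q* = √(2DS / (H(1 − d/p))) = √(2 × 213,720 × 576 / (7.83 × 0.6898)).
= √(246,205,440 / 5.4012) ≈ 6751.539.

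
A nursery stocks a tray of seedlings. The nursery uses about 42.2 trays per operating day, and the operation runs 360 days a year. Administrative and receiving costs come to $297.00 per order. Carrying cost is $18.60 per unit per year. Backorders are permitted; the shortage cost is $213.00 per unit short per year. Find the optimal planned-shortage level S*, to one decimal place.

Annual demand D = 42.2 × 360 = 15,192.
With planned backorders, Q* = √(2DS/H) · √((H+B)/B).
√(2DS/H) = √(2 × 15,192 × 297 / 18.6) = 696.537.
√((H+B)/B) = √((18.6+213)/213) = 1.0427.
Q* ≈ 726.313.
S* = Q* · H/(H+B) = 726.313 × 18.6/231.6 ≈ 58.331.

S* ≈ 58.3 trays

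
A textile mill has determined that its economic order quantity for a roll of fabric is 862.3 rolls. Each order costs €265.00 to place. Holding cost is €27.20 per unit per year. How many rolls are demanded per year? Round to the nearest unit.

D ≈ 38,160 rolls per year

The basic EOQ model gives Q* = √(2DS/H); rearrange for the unknown.
From Q* = √(2DS/H): D = Q*²H / (2S) = 862.3² × 27.2 / (2 × 265) = 38160.127.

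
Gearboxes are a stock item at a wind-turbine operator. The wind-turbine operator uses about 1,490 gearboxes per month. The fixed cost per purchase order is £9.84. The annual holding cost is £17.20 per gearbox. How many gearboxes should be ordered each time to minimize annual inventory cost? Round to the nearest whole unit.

Q* ≈ 143 gearboxes

Annual demand D = 1,490 × 12 = 17,880.
EOQ = √(2DS / H) = √(2 × 17,880 × 9.84 / 17.2).
= √(351,878.4 / 17.2) = √20,458.0465 ≈ 143.032.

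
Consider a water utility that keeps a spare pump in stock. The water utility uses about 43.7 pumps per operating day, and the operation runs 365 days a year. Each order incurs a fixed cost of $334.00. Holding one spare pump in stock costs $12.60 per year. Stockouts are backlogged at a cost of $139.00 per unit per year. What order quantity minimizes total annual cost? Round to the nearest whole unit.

Annual demand D = 43.7 × 365 = 15,950.5.
With planned backorders, Q* = √(2DS/H) · √((H+B)/B).
√(2DS/H) = √(2 × 15,950.5 × 334 / 12.6) = 919.581.
√((H+B)/B) = √((12.6+139)/139) = 1.0443.
Q* ≈ 960.356.

Q* ≈ 960 pumps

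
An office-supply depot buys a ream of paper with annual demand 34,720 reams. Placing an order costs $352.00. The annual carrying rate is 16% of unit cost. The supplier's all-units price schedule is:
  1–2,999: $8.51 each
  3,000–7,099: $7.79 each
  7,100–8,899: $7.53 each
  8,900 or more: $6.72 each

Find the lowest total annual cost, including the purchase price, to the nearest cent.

TC* ≈ $239,476.24

Holding cost per unit per year at price C is H = 0.16·C.
Candidates are each tier's EOQ (if it falls in that tier) and each price-break quantity.
Tier 1 ($8.51): EOQ = 4236.9 exceeds tier's upper bound 2999, so this tier is dominated.
EOQ at $7.79 = 4428.4 (feasible in tier 2): TC = 34,720×$7.79 + (34,720/4428.4)×352 + (4428.4/2)×0.16×$7.79 = $275,988.37.
EOQ at $7.53 = 4504.2 < 7100, so use break Q=7100: TC = 34,720×$7.53 + (34,720/7100.0)×352 + (7100.0/2)×0.16×$7.53 = $267,439.97.
EOQ at $6.72 = 4767.9 < 8900, so use break Q=8900: TC = 34,720×$6.72 + (34,720/8900.0)×352 + (8900.0/2)×0.16×$6.72 = $239,476.24.
Lowest total cost among the candidates is at Q = 8900.0.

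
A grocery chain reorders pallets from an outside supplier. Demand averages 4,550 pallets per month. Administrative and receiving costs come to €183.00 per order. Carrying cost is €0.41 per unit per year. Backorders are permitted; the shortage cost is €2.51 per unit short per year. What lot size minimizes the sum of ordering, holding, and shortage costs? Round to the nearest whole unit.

Q* ≈ 7,530 pallets

Annual demand D = 4,550 × 12 = 54,600.
With planned backorders, Q* = √(2DS/H) · √((H+B)/B).
√(2DS/H) = √(2 × 54,600 × 183 / 0.41) = 6981.439.
√((H+B)/B) = √((0.41+2.51)/2.51) = 1.0786.
Q* ≈ 7530.078.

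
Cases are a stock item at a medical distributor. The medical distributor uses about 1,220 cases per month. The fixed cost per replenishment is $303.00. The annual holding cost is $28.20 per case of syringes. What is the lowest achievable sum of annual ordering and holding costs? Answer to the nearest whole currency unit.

Annual demand D = 1,220 × 12 = 14,640.
Q* = √(2DS/H) = √(2 × 14,640 × 303 / 28.2) ≈ 560.90.
At Q*, ordering cost (D/Q*)S equals holding cost (Q*/2)H, each = √(DSH/2).
Minimum total = √(2DSH) = √(2 × 14,640 × 303 × 28.2) ≈ 15817.266.

TC* ≈ $15,817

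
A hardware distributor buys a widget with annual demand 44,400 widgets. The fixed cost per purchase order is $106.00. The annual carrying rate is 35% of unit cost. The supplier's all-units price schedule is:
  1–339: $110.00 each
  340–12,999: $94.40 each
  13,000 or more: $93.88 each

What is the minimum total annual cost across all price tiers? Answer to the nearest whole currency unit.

Holding cost per unit per year at price C is H = 0.35·C.
For each price level, check whether its EOQ is feasible; otherwise the best quantity at that price is the breakpoint.
Tier 1 ($110.00): EOQ = 494.5 exceeds tier's upper bound 339, so this tier is dominated.
EOQ at $94.40 = 533.8 (feasible in tier 2): TC = 44,400×$94.40 + (44,400/533.8)×106 + (533.8/2)×0.35×$94.40 = $4,208,995.16.
EOQ at $93.88 = 535.2 < 13000, so use break Q=13000: TC = 44,400×$93.88 + (44,400/13000.0)×106 + (13000.0/2)×0.35×$93.88 = $4,382,211.03.
Lowest total cost among the candidates is at Q = 533.8.

TC* ≈ $4,208,995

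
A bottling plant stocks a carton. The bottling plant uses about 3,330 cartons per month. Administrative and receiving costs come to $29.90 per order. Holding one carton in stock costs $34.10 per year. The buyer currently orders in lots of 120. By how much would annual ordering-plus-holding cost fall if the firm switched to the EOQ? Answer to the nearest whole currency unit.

Annual demand D = 3,330 × 12 = 39,960.
EOQ = √(2DS/H) = √(2 × 39,960 × 29.9 / 34.1) ≈ 264.72.
Cost at Q* = (D/Q*)S + (Q*/2)H = √(2DSH) ≈ $9,026.94.
Cost at Q = 120: (39,960/120)×29.9 + (120/2)×34.1 = $9,956.70 + $2,046.00 = $12,002.70.
Excess = $12,002.70 − $9,026.94 = $2,975.76.

Extra cost ≈ $2,976 per year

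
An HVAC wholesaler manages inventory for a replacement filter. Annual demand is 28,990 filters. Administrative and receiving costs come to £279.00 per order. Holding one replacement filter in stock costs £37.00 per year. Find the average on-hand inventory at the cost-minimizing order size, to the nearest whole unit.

The optimal lot size = √(2DS/H) = √(2 × 28,990 × 279 / 37) ≈ 661.21.
Average inventory = Q*/2 ≈ 661.21 / 2 = 330.606.

Average inventory ≈ 331 filters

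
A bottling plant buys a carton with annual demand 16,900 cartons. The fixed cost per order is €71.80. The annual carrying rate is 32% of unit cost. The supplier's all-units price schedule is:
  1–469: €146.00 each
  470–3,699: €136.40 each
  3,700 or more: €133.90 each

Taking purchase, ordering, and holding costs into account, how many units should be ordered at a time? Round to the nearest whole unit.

Holding cost per unit per year at price C is H = 0.32·C.
Candidates are each tier's EOQ (if it falls in that tier) and each price-break quantity.
EOQ at €146.00 = 227.9 (feasible in tier 1): TC = 16,900×€146.00 + (16,900/227.9)×71.8 + (227.9/2)×0.32×€146.00 = €2,478,048.10.
EOQ at €136.40 = 235.8 < 470, so use break Q=470: TC = 16,900×€136.40 + (16,900/470.0)×71.8 + (470.0/2)×0.32×€136.40 = €2,317,999.02.
EOQ at €133.90 = 238.0 < 3700, so use break Q=3700: TC = 16,900×€133.90 + (16,900/3700.0)×71.8 + (3700.0/2)×0.32×€133.90 = €2,342,506.75.
Lowest total cost is €2,317,999.02 at Q = 470.0.

Q* ≈ 470 cartons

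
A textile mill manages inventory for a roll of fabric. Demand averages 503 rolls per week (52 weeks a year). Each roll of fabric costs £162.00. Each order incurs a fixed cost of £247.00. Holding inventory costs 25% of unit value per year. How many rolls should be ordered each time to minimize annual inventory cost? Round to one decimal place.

Annual demand D = 503 × 52 = 26,156.
Holding cost H = 0.25 × £162.00 = £40.5000 per unit per year.
EOQ = √(2DS / H) = √(2 × 26,156 × 247 / 40.5).
= √(12,921,064 / 40.5) = √319,038.6173 ≈ 564.835.

Q* ≈ 564.8 rolls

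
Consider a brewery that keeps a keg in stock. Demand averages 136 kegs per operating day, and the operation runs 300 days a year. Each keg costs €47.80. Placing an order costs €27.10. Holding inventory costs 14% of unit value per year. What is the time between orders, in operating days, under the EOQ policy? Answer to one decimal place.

T ≈ 4.2 days

Annual demand D = 136 × 300 = 40,800.
Holding cost H = 0.14 × €47.80 = €6.6920 per unit per year.
Q* = √(2DS/H) = √(2 × 40,800 × 27.1 / 6.692) ≈ 574.85.
Cycle time = Q*/D × 300 = 574.85 / 40,800 × 300 ≈ 4.227 days.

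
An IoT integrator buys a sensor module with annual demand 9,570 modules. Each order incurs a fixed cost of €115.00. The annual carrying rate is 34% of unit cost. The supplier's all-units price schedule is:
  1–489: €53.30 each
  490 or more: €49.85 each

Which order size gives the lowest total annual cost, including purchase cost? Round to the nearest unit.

Q* ≈ 490 modules

Holding cost per unit per year at price C is H = 0.34·C.
Evaluate total cost at each tier's feasible EOQ or, if the EOQ is below the tier, at the tier's minimum quantity.
EOQ at €53.30 = 348.5 (feasible in tier 1): TC = 9,570×€53.30 + (9,570/348.5)×115 + (348.5/2)×0.34×€53.30 = €516,396.72.
EOQ at €49.85 = 360.4 < 490, so use break Q=490: TC = 9,570×€49.85 + (9,570/490.0)×115 + (490.0/2)×0.34×€49.85 = €483,463.03.
Lowest total cost is €483,463.03 at Q = 490.0.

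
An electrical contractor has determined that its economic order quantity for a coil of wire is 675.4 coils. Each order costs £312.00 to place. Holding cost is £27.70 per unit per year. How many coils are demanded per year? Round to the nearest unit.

The basic EOQ model gives Q* = √(2DS/H); rearrange for the unknown.
From Q* = √(2DS/H): D = Q*²H / (2S) = 675.4² × 27.7 / (2 × 312) = 20249.639.

D ≈ 20,250 coils per year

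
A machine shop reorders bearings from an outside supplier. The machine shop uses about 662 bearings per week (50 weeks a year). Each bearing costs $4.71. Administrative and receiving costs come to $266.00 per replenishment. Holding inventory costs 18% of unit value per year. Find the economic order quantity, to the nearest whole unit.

Q* ≈ 4,557 bearings

Annual demand D = 662 × 50 = 33,100.
Holding cost H = 0.18 × $4.71 = $0.8478 per unit per year.
EOQ = √(2DS / H) = √(2 × 33,100 × 266 / 0.8478).
= √(17,609,200 / 0.8478) = √20,770,464.7322 ≈ 4557.463.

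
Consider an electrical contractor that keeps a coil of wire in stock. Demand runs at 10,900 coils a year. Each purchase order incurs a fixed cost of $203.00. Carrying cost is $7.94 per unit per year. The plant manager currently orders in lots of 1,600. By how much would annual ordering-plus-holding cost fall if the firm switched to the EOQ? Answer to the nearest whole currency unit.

EOQ = √(2DS/H) = √(2 × 10,900 × 203 / 7.94) ≈ 746.56.
Cost at Q* = (D/Q*)S + (Q*/2)H = √(2DSH) ≈ $5,927.70.
Cost at Q = 1,600: (10,900/1,600)×203 + (1,600/2)×7.94 = $1,382.94 + $6,352.00 = $7,734.94.
Excess = $7,734.94 − $5,927.70 = $1,807.23.

Extra cost ≈ $1,807 per year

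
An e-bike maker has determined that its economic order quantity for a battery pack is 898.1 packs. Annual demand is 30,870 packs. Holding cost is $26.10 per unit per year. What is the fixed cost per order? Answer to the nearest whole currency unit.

S ≈ $341

Squaring Q* = √(2DS/H) gives Q*² = 2DS/H.
From Q* = √(2DS/H): S = Q*²H / (2D) = 898.1² × 26.1 / (2 × 30,870) = 340.9756.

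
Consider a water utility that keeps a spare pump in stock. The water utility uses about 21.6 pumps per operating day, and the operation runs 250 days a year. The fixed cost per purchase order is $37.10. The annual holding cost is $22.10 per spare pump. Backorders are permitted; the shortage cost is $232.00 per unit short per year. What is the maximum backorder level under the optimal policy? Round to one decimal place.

Annual demand D = 21.6 × 250 = 5,400.
With planned backorders, Q* = √(2DS/H) · √((H+B)/B).
√(2DS/H) = √(2 × 5,400 × 37.1 / 22.1) = 134.649.
√((H+B)/B) = √((22.1+232)/232) = 1.0465.
Q* ≈ 140.916.
S* = Q* · H/(H+B) = 140.916 × 22.1/254.1 ≈ 12.256.

S* ≈ 12.3 pumps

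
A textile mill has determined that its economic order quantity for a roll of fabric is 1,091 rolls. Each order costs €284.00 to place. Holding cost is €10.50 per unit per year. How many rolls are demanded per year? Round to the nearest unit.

D ≈ 22,003 rolls per year

Invert the EOQ relation Q*² = 2DS/H.
From Q* = √(2DS/H): D = Q*²H / (2S) = 1,091² × 10.5 / (2 × 284) = 22003.434.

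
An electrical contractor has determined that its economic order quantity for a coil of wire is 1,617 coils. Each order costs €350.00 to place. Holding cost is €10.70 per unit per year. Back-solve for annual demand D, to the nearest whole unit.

D ≈ 39,967 coils per year

Invert the EOQ relation Q*² = 2DS/H.
From Q* = √(2DS/H): D = Q*²H / (2S) = 1,617² × 10.7 / (2 × 350) = 39967.389.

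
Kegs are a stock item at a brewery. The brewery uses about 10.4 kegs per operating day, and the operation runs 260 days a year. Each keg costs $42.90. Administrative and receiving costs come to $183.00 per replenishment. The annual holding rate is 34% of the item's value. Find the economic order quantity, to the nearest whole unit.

Q* ≈ 260 kegs

Annual demand D = 10.4 × 260 = 2,704.
Holding cost H = 0.34 × $42.90 = $14.5860 per unit per year.
EOQ = √(2DS / H) = √(2 × 2,704 × 183 / 14.586).
= √(989,664 / 14.586) = √67,850.2674 ≈ 260.481.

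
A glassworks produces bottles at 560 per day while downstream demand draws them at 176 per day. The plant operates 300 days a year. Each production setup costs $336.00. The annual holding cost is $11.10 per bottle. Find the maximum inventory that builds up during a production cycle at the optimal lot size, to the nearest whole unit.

I_max ≈ 1,481 bottles

Annual demand D = 176 × 300 = 52,800.
Production build-up factor (1 − d/p) = 1 − 176/560 = 0.6857.
Q* = √(2DS / (H(1 − d/p))) = √(2 × 52,800 × 336 / (11.1 × 0.6857)).
= √(35,481,600 / 7.6114) ≈ 2159.079.
Maximum inventory = Q*(1 − d/p) = 2159.079 × 0.6857 ≈ 1480.511.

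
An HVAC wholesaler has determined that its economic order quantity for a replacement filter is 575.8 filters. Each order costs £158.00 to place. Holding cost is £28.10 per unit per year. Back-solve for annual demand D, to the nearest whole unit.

D ≈ 29,482 filters per year

The basic EOQ model gives Q* = √(2DS/H); rearrange for the unknown.
From Q* = √(2DS/H): D = Q*²H / (2S) = 575.8² × 28.1 / (2 × 158) = 29482.381.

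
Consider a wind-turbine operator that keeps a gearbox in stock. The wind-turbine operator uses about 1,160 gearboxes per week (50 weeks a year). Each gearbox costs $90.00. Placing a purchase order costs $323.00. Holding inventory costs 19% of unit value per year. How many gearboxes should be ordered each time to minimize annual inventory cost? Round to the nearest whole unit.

Q* ≈ 1,480 gearboxes

Annual demand D = 1,160 × 50 = 58,000.
Holding cost H = 0.19 × $90.00 = $17.1000 per unit per year.
EOQ = √(2DS / H) = √(2 × 58,000 × 323 / 17.1).
= √(37,468,000 / 17.1) = √2,191,111.1111 ≈ 1480.240.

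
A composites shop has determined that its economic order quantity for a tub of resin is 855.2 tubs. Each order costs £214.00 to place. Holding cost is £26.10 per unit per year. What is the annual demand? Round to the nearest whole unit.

D ≈ 44,600 tubs per year

Invert the EOQ relation Q*² = 2DS/H.
From Q* = √(2DS/H): D = Q*²H / (2S) = 855.2² × 26.1 / (2 × 214) = 44599.719.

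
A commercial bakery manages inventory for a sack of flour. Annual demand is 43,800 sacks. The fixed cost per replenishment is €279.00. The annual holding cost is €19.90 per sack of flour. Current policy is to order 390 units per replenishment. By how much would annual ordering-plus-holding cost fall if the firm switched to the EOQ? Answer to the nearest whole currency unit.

EOQ = √(2DS/H) = √(2 × 43,800 × 279 / 19.9) ≈ 1108.22.
Cost at Q* = (D/Q*)S + (Q*/2)H = √(2DSH) ≈ €22,053.66.
Cost at Q = 390: (43,800/390)×279 + (390/2)×19.9 = €31,333.85 + €3,880.50 = €35,214.35.
Excess = €35,214.35 − €22,053.66 = €13,160.69.

Extra cost ≈ €13,161 per year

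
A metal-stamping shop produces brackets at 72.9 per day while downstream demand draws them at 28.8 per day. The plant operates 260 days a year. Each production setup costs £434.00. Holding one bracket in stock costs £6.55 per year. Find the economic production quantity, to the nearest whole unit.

Q* ≈ 1,281 brackets

Annual demand D = 28.8 × 260 = 7,488.
Production build-up factor (1 − d/p) = 1 − 28.8/72.9 = 0.6049.
Q* = √(2DS / (H(1 − d/p))) = √(2 × 7,488 × 434 / (6.55 × 0.6049)).
= √(6,499,584 / 3.9623) ≈ 1280.757.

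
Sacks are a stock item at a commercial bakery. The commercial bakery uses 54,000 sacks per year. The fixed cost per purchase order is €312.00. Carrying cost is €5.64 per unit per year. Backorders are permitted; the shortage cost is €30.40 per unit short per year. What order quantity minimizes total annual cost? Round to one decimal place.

Q* ≈ 2,661.4 sacks

With planned backorders, Q* = √(2DS/H) · √((H+B)/B).
√(2DS/H) = √(2 × 54,000 × 312 / 5.64) = 2444.273.
√((H+B)/B) = √((5.64+30.4)/30.4) = 1.0888.
Q* ≈ 2661.370.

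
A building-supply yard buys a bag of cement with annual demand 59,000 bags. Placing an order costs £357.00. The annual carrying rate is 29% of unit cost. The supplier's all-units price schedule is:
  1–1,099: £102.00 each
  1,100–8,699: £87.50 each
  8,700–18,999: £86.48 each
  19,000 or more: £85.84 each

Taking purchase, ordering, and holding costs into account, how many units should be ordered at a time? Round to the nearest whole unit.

Q* ≈ 1,288 bags

Holding cost per unit per year at price C is H = 0.29·C.
Candidates are each tier's EOQ (if it falls in that tier) and each price-break quantity.
Tier 1 (£102.00): EOQ = 1193.4 exceeds tier's upper bound 1099, so this tier is dominated.
EOQ at £87.50 = 1288.5 (feasible in tier 2): TC = 59,000×£87.50 + (59,000/1288.5)×357 + (1288.5/2)×0.29×£87.50 = £5,195,194.76.
EOQ at £86.48 = 1296.0 < 8700, so use break Q=8700: TC = 59,000×£86.48 + (59,000/8700.0)×357 + (8700.0/2)×0.29×£86.48 = £5,213,835.55.
EOQ at £85.84 = 1300.9 < 19000, so use break Q=19000: TC = 59,000×£85.84 + (59,000/19000.0)×357 + (19000.0/2)×0.29×£85.84 = £5,302,157.78.
Lowest total cost is £5,195,194.76 at Q = 1288.5.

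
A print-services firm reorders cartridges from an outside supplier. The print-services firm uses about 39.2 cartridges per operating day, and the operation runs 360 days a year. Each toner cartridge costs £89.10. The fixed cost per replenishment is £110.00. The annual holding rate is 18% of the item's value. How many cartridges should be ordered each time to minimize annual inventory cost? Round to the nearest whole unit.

Q* ≈ 440 cartridges

Annual demand D = 39.2 × 360 = 14,112.
Holding cost H = 0.18 × £89.10 = £16.0380 per unit per year.
EOQ = √(2DS / H) = √(2 × 14,112 × 110 / 16.038).
= √(3,104,640 / 16.038) = √193,580.2469 ≈ 439.978.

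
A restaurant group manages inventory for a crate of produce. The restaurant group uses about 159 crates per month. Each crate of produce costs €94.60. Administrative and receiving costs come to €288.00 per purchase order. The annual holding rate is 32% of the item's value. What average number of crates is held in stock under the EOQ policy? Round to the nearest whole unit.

Average inventory ≈ 95 crates

Annual demand D = 159 × 12 = 1,908.
Holding cost H = 0.32 × €94.60 = €30.2720 per unit per year.
Q* = √(2DS/H) = √(2 × 1,908 × 288 / 30.272) ≈ 190.54.
Average inventory = Q*/2 ≈ 190.54 / 2 = 95.269.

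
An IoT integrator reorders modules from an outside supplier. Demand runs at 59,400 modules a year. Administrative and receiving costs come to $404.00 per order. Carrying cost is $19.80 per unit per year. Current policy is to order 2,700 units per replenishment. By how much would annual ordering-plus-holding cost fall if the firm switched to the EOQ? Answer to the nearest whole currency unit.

EOQ = √(2DS/H) = √(2 × 59,400 × 404 / 19.8) ≈ 1556.92.
Cost at Q* = (D/Q*)S + (Q*/2)H = √(2DSH) ≈ $30,827.02.
Cost at Q = 2,700: (59,400/2,700)×404 + (2,700/2)×19.8 = $8,888.00 + $26,730.00 = $35,618.00.
Excess = $35,618.00 − $30,827.02 = $4,790.98.

Extra cost ≈ $4,791 per year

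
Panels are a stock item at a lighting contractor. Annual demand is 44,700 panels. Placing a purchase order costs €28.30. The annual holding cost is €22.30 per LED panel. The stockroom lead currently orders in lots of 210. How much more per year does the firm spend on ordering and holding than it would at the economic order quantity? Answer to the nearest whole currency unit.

Extra cost ≈ €854 per year

EOQ = √(2DS/H) = √(2 × 44,700 × 28.3 / 22.3) ≈ 336.83.
Cost at Q* = (D/Q*)S + (Q*/2)H = √(2DSH) ≈ €7,511.29.
Cost at Q = 210: (44,700/210)×28.3 + (210/2)×22.3 = €6,023.86 + €2,341.50 = €8,365.36.
Excess = €8,365.36 − €7,511.29 = €854.07.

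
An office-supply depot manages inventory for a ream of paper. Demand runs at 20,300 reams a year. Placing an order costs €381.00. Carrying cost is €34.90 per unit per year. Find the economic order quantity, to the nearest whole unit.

EOQ = √(2DS / H) = √(2 × 20,300 × 381 / 34.9).
= √(15,468,600 / 34.9) = √443,226.361 ≈ 665.752.

Q* ≈ 666 reams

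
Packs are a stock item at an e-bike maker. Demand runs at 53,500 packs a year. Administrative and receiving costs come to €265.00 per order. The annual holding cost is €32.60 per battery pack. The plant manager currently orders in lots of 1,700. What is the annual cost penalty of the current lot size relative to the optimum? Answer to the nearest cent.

EOQ = √(2DS/H) = √(2 × 53,500 × 265 / 32.6) ≈ 932.62.
Cost at Q* = (D/Q*)S + (Q*/2)H = √(2DSH) ≈ €30,403.50.
Cost at Q = 1,700: (53,500/1,700)×265 + (1,700/2)×32.6 = €8,339.71 + €27,710.00 = €36,049.71.
Excess = €36,049.71 − €30,403.50 = €5,646.20.

Extra cost ≈ €5,646.20 per year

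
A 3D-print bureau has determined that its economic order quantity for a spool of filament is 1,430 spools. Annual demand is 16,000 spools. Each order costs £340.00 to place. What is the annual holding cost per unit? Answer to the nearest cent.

Squaring Q* = √(2DS/H) gives Q*² = 2DS/H.
From Q* = √(2DS/H): H = 2DS / Q*² = 2 × 16,000 × 340 / 1,430² = 5.3206.

H ≈ £5.32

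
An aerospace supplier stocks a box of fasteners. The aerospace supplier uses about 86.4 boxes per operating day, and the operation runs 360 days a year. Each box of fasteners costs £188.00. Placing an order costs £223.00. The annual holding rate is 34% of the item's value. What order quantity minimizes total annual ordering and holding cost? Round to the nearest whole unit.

Q* ≈ 466 boxes

Annual demand D = 86.4 × 360 = 31,104.
Holding cost H = 0.34 × £188.00 = £63.9200 per unit per year.
EOQ = √(2DS / H) = √(2 × 31,104 × 223 / 63.92).
= √(13,872,384 / 63.92) = √217,027.2841 ≈ 465.862.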